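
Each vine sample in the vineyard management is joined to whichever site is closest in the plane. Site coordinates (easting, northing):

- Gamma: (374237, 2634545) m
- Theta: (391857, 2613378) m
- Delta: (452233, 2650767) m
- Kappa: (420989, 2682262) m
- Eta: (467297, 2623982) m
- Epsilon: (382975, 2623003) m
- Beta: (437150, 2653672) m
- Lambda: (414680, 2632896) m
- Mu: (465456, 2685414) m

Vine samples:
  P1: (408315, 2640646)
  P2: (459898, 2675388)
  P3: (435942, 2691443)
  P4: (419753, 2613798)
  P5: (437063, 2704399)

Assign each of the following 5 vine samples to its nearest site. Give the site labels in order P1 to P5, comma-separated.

Lambda, Mu, Kappa, Lambda, Kappa

P1 → Lambda (d²=100575725.00)
P2 → Mu (d²=131412040.00)
P3 → Kappa (d²=307882970.00)
P4 → Lambda (d²=390468933.00)
P5 → Kappa (d²=748420245.00)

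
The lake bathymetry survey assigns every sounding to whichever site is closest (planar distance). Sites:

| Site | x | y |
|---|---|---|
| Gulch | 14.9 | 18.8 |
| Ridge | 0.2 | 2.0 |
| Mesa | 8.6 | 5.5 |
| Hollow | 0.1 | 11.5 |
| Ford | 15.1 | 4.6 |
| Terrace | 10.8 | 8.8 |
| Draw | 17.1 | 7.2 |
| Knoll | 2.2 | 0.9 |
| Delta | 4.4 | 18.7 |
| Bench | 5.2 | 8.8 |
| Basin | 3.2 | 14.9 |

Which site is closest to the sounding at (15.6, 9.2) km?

Draw

Squared distances to each site:
Gulch: 92.650; Ridge: 289.000; Mesa: 62.690; Hollow: 245.540; Ford: 21.410; Terrace: 23.200; Draw: 6.250; Knoll: 248.450; Delta: 215.690; Bench: 108.320; Basin: 186.250.
Minimum at Draw.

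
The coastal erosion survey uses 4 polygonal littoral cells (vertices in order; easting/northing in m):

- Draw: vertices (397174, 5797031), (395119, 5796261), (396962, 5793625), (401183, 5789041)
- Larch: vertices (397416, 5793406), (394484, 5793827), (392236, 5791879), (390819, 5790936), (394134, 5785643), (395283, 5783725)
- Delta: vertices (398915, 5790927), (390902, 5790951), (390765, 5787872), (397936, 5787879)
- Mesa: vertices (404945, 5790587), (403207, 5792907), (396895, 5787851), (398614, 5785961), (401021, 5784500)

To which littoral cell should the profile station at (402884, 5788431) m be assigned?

Mesa

Cast a ray rightward from (402884, 5788431). For each polygon, the edges (by vertex number in listed order) whose endpoints lie on opposite sides of northing = 5788431, where each meets that height, and whether that is right or left of the point:
Draw: no edge straddles that height → 0 crossings.
Larch: 4–5 at easting≈392387.9 (left), 6–1 at easting≈396319.9 (left) → 0 crossings.
Delta: 2–3 at easting≈390789.9 (left), 4–1 at easting≈398113.3 (left) → 0 crossings.
Mesa: 2–3 at easting≈397619.1 (left), 5–1 at easting≈403555.1 (right) → 1 crossing.
Only Mesa has an odd count, so the point is inside Mesa.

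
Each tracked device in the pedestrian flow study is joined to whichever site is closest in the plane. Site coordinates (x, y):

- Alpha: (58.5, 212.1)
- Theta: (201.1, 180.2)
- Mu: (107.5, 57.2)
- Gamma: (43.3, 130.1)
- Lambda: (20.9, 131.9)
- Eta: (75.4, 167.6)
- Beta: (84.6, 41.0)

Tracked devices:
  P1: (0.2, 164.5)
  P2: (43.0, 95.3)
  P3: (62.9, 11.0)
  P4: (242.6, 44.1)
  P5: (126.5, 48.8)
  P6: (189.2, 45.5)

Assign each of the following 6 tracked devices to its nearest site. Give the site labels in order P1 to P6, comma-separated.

Lambda, Gamma, Beta, Mu, Mu, Mu

P1 → Lambda (d²=1491.25)
P2 → Gamma (d²=1211.13)
P3 → Beta (d²=1370.89)
P4 → Mu (d²=18423.62)
P5 → Mu (d²=431.56)
P6 → Mu (d²=6811.78)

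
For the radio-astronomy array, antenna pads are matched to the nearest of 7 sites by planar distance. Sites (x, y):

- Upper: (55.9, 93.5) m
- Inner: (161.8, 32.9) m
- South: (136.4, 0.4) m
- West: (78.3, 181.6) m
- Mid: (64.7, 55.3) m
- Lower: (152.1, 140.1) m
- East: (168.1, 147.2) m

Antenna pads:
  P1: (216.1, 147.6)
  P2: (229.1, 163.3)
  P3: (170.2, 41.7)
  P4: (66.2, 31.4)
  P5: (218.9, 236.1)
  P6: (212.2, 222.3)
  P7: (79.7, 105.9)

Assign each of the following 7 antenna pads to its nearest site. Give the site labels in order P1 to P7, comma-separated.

P1 → East (d²=2304.16)
P2 → East (d²=3980.21)
P3 → Inner (d²=148.00)
P4 → Mid (d²=573.46)
P5 → East (d²=10483.85)
P6 → East (d²=7584.82)
P7 → Upper (d²=720.20)

East, East, Inner, Mid, East, East, Upper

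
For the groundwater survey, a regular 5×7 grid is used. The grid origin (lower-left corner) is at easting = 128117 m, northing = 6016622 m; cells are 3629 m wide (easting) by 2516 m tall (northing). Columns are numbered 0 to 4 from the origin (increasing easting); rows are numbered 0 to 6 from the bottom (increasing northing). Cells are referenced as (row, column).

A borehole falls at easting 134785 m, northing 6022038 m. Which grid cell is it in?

(2, 1)

Column index: ⌊(134785 − 128117) / 3629⌋ = ⌊1.837⌋ = 1
Row offset from origin: ⌊(6022038 − 6016622) / 2516⌋ = ⌊2.153⌋ = 2 → row 2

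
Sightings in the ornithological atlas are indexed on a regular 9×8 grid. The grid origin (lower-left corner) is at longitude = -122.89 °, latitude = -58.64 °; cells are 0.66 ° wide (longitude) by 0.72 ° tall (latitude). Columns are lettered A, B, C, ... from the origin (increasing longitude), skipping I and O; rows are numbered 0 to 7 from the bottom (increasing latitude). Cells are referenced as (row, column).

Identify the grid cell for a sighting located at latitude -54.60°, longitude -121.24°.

Column index: ⌊(-121.24 − -122.89) / 0.66⌋ = ⌊2.500⌋ = 2 → column C
Row offset from origin: ⌊(-54.60 − -58.64) / 0.72⌋ = ⌊5.611⌋ = 5 → row 5

(5, C)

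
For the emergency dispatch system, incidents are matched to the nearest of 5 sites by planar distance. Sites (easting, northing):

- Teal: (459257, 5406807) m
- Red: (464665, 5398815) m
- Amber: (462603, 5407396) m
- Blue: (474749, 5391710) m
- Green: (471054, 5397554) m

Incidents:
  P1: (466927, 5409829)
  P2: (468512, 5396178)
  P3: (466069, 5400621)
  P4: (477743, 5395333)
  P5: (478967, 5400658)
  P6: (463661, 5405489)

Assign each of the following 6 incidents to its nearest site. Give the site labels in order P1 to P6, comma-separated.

P1 → Amber (d²=24616465.00)
P2 → Green (d²=8355140.00)
P3 → Red (d²=5232852.00)
P4 → Blue (d²=22090165.00)
P5 → Green (d²=72250385.00)
P6 → Amber (d²=4756013.00)

Amber, Green, Red, Blue, Green, Amber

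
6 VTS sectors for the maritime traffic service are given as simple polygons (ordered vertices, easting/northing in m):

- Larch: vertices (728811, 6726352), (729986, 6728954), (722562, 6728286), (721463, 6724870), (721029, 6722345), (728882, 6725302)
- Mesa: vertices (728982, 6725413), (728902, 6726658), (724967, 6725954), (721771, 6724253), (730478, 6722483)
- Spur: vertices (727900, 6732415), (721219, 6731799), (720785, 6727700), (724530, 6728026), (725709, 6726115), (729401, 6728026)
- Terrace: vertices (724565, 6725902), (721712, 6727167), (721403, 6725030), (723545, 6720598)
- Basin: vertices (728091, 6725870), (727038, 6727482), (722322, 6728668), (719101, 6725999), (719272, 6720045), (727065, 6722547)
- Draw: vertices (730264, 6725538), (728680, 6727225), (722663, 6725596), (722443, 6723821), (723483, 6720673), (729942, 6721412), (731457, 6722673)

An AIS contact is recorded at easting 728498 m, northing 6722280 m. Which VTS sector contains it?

Cast a ray rightward from (728498, 6722280). For each polygon, the edges (by vertex number in listed order) whose endpoints lie on opposite sides of northing = 6722280, where each meets that height, and whether that is right or left of the point:
Larch: no edge straddles that height → 0 crossings.
Mesa: no edge straddles that height → 0 crossings.
Spur: no edge straddles that height → 0 crossings.
Terrace: 3–4 at easting≈722732.1 (left), 4–1 at easting≈723868.5 (left) → 0 crossings.
Basin: 4–5 at easting≈719207.8 (left), 5–6 at easting≈726233.4 (left) → 0 crossings.
Draw: 4–5 at easting≈722952.1 (left), 6–7 at easting≈730984.8 (right) → 1 crossing.
Only Draw has an odd count, so the point is inside Draw.

Draw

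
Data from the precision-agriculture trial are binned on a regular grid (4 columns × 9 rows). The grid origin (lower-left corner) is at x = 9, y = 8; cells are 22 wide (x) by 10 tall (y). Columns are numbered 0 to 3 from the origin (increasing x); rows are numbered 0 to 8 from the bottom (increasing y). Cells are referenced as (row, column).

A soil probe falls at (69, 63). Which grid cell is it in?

Column index: ⌊(69 − 9) / 22⌋ = ⌊2.727⌋ = 2
Row offset from origin: ⌊(63 − 8) / 10⌋ = ⌊5.500⌋ = 5 → row 5

(5, 2)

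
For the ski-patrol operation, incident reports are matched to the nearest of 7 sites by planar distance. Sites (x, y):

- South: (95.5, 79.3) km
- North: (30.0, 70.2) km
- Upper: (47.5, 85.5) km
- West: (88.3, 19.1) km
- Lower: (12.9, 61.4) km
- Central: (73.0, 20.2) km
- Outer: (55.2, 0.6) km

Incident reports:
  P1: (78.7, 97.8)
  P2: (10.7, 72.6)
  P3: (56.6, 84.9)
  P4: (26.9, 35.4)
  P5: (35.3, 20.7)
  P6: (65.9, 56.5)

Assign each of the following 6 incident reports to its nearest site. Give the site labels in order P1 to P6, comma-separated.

South, Lower, Upper, Lower, Outer, Upper

P1 → South (d²=624.49)
P2 → Lower (d²=130.28)
P3 → Upper (d²=83.17)
P4 → Lower (d²=872.00)
P5 → Outer (d²=800.02)
P6 → Upper (d²=1179.56)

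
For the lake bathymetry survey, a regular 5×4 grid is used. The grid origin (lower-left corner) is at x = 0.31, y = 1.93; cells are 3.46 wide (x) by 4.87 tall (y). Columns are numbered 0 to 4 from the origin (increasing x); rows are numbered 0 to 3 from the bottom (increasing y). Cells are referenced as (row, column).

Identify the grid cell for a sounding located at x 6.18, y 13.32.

(2, 1)

Column index: ⌊(6.18 − 0.31) / 3.46⌋ = ⌊1.697⌋ = 1
Row offset from origin: ⌊(13.32 − 1.93) / 4.87⌋ = ⌊2.339⌋ = 2 → row 2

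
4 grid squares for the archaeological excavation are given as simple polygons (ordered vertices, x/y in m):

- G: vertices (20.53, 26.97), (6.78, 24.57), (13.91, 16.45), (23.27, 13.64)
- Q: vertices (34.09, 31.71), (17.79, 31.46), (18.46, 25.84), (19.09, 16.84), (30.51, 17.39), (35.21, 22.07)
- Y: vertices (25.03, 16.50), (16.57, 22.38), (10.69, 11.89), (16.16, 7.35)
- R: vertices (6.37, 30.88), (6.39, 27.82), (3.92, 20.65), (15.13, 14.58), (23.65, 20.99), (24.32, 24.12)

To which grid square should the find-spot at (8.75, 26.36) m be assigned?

Cast a ray rightward from (8.75, 26.36). For each polygon, the edges (by vertex number in listed order) whose endpoints lie on opposite sides of y = 26.36, where each meets that height, and whether that is right or left of the point:
G: 1–2 at x≈17.035 (right), 4–1 at x≈20.655 (right) → 2 crossings.
Q: 2–3 at x≈18.398 (right), 6–1 at x≈34.712 (right) → 2 crossings.
Y: no edge straddles that height → 0 crossings.
R: 2–3 at x≈5.887 (left), 6–1 at x≈18.372 (right) → 1 crossing.
Only R has an odd count, so the point is inside R.

R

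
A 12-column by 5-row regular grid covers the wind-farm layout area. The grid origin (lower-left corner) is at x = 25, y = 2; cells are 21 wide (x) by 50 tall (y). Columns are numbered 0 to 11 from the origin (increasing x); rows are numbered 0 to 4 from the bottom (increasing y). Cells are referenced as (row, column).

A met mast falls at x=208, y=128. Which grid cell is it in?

(2, 8)

Column index: ⌊(208 − 25) / 21⌋ = ⌊8.714⌋ = 8
Row offset from origin: ⌊(128 − 2) / 50⌋ = ⌊2.520⌋ = 2 → row 2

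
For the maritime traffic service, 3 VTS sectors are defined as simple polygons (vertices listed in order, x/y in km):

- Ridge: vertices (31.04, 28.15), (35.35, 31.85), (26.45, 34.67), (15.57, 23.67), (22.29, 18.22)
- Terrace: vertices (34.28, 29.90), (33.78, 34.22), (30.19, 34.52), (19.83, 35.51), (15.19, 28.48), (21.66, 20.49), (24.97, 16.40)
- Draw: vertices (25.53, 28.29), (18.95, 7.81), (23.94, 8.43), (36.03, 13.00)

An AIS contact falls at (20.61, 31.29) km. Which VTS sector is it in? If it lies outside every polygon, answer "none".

Cast a ray rightward from (20.61, 31.29). For each polygon, the edges (by vertex number in listed order) whose endpoints lie on opposite sides of y = 31.29, where each meets that height, and whether that is right or left of the point:
Ridge: 1–2 at x≈34.698 (right), 3–4 at x≈23.107 (right) → 2 crossings.
Terrace: 1–2 at x≈34.119 (right), 4–5 at x≈17.045 (left) → 1 crossing.
Draw: no edge straddles that height → 0 crossings.
Only Terrace has an odd count, so the point is inside Terrace.

Terrace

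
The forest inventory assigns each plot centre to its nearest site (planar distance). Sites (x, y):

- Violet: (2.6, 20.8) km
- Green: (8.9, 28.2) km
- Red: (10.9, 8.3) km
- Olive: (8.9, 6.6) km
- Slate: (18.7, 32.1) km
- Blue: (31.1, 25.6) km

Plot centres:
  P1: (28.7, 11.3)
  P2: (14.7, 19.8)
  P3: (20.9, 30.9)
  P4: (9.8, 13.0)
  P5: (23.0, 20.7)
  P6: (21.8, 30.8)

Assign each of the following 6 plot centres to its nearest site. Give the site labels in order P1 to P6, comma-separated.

Blue, Green, Slate, Red, Blue, Slate

P1 → Blue (d²=210.25)
P2 → Green (d²=104.20)
P3 → Slate (d²=6.28)
P4 → Red (d²=23.30)
P5 → Blue (d²=89.62)
P6 → Slate (d²=11.30)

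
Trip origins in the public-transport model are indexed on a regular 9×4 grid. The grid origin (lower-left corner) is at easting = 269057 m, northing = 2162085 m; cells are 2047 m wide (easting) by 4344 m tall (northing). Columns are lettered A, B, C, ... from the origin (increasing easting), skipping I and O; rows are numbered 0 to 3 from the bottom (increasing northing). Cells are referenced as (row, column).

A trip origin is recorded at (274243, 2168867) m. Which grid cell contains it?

(1, C)

Column index: ⌊(274243 − 269057) / 2047⌋ = ⌊2.533⌋ = 2 → column C
Row offset from origin: ⌊(2168867 − 2162085) / 4344⌋ = ⌊1.561⌋ = 1 → row 1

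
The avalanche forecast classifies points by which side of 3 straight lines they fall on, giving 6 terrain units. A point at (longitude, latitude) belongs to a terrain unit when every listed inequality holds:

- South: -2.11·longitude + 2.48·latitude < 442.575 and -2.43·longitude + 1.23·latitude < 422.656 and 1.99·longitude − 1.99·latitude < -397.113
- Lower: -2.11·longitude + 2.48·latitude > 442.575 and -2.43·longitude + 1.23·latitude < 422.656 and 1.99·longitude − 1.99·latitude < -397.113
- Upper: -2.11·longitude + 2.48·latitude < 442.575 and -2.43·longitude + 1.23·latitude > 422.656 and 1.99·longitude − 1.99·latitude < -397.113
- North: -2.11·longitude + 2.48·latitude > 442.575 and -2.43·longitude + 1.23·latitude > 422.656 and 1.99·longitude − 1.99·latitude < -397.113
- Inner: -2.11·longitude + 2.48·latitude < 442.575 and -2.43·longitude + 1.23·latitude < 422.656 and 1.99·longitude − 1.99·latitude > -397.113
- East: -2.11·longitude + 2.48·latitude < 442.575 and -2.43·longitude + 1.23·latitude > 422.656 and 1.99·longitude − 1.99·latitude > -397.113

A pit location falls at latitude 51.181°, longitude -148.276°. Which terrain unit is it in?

-2.11·-148.276 + 2.48·51.181 = 439.791, which is < 442.575
-2.43·-148.276 + 1.23·51.181 = 423.263, which is > 422.656
1.99·-148.276 − 1.99·51.181 = -396.919, which is > -397.113
This sign pattern matches East.

East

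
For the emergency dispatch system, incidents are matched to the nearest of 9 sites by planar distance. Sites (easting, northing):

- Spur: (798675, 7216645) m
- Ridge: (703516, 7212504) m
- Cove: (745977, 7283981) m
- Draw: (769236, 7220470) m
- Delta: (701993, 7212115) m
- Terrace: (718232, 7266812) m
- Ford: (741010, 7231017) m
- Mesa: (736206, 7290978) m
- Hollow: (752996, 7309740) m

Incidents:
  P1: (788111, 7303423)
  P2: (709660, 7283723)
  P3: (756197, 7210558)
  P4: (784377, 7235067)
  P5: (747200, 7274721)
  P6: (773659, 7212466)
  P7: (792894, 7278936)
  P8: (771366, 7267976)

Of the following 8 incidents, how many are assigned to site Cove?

3

P1 → Hollow
P2 → Terrace
P3 → Draw
P4 → Draw
P5 → Cove
P6 → Draw
P7 → Cove
P8 → Cove
3 of the 8 go to Cove.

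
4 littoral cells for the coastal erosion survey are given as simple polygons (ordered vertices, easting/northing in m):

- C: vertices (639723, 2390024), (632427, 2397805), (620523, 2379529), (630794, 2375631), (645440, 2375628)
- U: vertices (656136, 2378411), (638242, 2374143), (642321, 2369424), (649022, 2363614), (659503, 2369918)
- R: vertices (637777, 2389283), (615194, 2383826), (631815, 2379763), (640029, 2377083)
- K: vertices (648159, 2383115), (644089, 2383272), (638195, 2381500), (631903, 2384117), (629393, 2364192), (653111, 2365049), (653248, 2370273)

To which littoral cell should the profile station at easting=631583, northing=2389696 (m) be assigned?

C

Cast a ray rightward from (631583, 2389696). For each polygon, the edges (by vertex number in listed order) whose endpoints lie on opposite sides of northing = 2389696, where each meets that height, and whether that is right or left of the point:
C: 2–3 at easting≈627145.2 (left), 5–1 at easting≈639853.3 (right) → 1 crossing.
U: no edge straddles that height → 0 crossings.
R: no edge straddles that height → 0 crossings.
K: no edge straddles that height → 0 crossings.
Only C has an odd count, so the point is inside C.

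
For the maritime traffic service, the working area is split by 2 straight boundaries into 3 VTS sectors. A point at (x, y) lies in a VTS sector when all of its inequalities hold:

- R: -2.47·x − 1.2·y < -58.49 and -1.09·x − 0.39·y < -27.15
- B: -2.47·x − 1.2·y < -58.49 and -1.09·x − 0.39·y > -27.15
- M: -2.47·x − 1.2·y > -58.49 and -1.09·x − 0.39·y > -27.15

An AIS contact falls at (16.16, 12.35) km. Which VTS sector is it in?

-2.47·16.16 − 1.2·12.35 = -54.735, which is > -58.49
-1.09·16.16 − 0.39·12.35 = -22.431, which is > -27.15
This sign pattern matches M.

M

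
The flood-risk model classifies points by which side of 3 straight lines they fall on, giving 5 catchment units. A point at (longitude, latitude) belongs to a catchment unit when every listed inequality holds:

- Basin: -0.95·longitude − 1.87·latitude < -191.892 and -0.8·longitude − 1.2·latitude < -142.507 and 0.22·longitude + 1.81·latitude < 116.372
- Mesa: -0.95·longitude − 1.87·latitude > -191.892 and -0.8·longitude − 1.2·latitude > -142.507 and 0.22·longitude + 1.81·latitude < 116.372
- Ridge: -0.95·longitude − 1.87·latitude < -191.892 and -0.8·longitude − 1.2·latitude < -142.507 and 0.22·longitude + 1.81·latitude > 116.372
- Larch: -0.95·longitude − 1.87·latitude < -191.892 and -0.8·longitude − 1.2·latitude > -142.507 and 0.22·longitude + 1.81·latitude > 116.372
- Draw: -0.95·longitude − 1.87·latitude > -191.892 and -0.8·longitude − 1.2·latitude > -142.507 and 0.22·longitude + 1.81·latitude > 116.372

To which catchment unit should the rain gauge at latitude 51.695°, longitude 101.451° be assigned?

Basin

-0.95·101.451 − 1.87·51.695 = -193.048, which is < -191.892
-0.8·101.451 − 1.2·51.695 = -143.195, which is < -142.507
0.22·101.451 + 1.81·51.695 = 115.887, which is < 116.372
This sign pattern matches Basin.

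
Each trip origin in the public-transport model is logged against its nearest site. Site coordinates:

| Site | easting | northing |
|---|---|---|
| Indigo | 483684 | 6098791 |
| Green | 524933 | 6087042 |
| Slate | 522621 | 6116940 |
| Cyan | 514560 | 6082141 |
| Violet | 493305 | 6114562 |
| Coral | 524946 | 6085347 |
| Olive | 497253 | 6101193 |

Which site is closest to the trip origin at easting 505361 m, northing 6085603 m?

Squared distances to each site:
Indigo: 643815673.000; Green: 385133905.000; Slate: 1279915169.000; Cyan: 96607045.000; Violet: 983970817.000; Coral: 383637761.000; Olive: 308787764.000.
Minimum at Cyan.

Cyan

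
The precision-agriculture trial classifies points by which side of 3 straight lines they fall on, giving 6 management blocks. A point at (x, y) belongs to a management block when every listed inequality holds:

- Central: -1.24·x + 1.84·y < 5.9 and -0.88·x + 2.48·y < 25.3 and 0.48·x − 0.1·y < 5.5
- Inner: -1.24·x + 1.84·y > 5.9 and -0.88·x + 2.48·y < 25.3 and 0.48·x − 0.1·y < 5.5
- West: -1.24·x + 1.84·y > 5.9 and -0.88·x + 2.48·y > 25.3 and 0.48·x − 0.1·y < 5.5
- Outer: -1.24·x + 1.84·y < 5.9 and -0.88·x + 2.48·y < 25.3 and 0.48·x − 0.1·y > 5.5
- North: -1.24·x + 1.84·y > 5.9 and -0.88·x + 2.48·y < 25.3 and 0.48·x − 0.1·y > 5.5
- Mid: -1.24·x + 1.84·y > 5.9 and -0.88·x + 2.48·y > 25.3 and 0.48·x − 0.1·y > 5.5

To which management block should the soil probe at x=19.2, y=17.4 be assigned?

Mid

-1.24·19.2 + 1.84·17.4 = 8.208, which is > 5.9
-0.88·19.2 + 2.48·17.4 = 26.256, which is > 25.3
0.48·19.2 − 0.1·17.4 = 7.476, which is > 5.5
This sign pattern matches Mid.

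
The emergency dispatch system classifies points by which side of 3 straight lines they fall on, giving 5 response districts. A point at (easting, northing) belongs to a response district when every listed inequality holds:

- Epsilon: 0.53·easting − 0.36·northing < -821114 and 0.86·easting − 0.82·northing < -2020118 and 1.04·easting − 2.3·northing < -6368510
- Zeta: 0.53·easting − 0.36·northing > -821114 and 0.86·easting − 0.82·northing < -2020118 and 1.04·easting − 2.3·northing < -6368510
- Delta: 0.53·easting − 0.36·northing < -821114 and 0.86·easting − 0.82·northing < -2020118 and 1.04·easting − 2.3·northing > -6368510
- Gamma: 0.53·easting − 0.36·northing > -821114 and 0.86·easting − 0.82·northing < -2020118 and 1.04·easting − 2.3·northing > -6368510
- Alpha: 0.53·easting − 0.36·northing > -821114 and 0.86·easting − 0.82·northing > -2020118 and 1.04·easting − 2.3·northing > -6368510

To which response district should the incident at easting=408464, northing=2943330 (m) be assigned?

0.53·408464 − 0.36·2943330 = -843112.880, which is < -821114
0.86·408464 − 0.82·2943330 = -2062251.560, which is < -2020118
1.04·408464 − 2.3·2943330 = -6344856.440, which is > -6368510
This sign pattern matches Delta.

Delta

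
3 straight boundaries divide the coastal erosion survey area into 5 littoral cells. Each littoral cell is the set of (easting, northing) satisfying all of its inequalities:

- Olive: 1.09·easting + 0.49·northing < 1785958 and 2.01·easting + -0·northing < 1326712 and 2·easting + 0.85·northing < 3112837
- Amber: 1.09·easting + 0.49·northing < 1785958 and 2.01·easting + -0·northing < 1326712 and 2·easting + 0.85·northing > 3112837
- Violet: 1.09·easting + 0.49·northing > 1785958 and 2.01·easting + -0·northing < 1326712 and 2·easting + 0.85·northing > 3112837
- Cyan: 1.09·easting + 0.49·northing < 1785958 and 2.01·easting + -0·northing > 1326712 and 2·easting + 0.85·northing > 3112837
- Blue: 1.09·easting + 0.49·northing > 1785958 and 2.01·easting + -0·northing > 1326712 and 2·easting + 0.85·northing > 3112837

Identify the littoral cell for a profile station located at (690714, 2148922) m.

Blue

1.09·690714 + 0.49·2148922 = 1805850.040, which is > 1785958
2.01·690714 + -0·2148922 = 1388335.140, which is > 1326712
2·690714 + 0.85·2148922 = 3208011.700, which is > 3112837
This sign pattern matches Blue.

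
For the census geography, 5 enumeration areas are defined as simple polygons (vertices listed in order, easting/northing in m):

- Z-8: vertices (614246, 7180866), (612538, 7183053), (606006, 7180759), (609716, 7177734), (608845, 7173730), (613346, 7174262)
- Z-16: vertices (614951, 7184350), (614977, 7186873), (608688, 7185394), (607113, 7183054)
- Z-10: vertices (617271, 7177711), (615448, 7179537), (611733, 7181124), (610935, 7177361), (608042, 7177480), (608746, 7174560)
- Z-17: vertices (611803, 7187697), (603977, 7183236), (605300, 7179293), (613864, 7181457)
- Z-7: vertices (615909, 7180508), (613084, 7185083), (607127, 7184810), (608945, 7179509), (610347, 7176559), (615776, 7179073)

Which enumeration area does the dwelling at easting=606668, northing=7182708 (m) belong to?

Cast a ray rightward from (606668, 7182708). For each polygon, the edges (by vertex number in listed order) whose endpoints lie on opposite sides of northing = 7182708, where each meets that height, and whether that is right or left of the point:
Z-8: 1–2 at easting≈612807.4 (right), 2–3 at easting≈611555.6 (right) → 2 crossings.
Z-16: no edge straddles that height → 0 crossings.
Z-10: no edge straddles that height → 0 crossings.
Z-17: 2–3 at easting≈604154.2 (left), 4–1 at easting≈613450.8 (right) → 1 crossing.
Z-7: 1–2 at easting≈614550.5 (right), 3–4 at easting≈607847.9 (right) → 2 crossings.
Only Z-17 has an odd count, so the point is inside Z-17.

Z-17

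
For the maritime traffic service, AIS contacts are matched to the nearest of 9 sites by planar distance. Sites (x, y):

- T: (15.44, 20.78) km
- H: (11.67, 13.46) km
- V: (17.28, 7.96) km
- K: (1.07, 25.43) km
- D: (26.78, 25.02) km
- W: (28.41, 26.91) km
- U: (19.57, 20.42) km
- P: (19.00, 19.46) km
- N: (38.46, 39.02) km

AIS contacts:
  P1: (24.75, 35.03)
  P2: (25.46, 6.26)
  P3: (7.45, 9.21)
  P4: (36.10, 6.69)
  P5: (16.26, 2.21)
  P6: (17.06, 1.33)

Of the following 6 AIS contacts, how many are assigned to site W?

P1 → W
P2 → V
P3 → H
P4 → V
P5 → V
P6 → V
1 of the 6 goes to W.

1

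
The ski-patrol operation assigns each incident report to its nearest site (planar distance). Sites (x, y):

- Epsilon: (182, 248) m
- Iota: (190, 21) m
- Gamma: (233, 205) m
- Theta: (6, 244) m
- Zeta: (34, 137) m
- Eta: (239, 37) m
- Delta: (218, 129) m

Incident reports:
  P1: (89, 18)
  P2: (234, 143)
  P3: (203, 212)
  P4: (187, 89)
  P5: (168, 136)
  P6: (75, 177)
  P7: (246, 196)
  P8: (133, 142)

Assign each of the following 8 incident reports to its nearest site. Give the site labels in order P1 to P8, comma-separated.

Iota, Delta, Gamma, Delta, Delta, Zeta, Gamma, Delta

P1 → Iota (d²=10210.00)
P2 → Delta (d²=452.00)
P3 → Gamma (d²=949.00)
P4 → Delta (d²=2561.00)
P5 → Delta (d²=2549.00)
P6 → Zeta (d²=3281.00)
P7 → Gamma (d²=250.00)
P8 → Delta (d²=7394.00)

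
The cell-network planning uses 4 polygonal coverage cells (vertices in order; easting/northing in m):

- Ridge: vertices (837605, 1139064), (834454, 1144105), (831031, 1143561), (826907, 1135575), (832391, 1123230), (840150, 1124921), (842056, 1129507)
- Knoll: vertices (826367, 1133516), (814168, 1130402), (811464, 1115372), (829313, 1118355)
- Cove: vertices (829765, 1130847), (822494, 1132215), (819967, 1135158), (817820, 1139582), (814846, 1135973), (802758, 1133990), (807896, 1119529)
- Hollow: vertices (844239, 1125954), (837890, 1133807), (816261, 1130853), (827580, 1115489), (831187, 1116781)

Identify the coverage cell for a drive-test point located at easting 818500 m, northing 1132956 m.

Cove

Cast a ray rightward from (818500, 1132956). For each polygon, the edges (by vertex number in listed order) whose endpoints lie on opposite sides of northing = 1132956, where each meets that height, and whether that is right or left of the point:
Ridge: 4–5 at easting≈828070.4 (right), 7–1 at easting≈840449.7 (right) → 2 crossings.
Knoll: 1–2 at easting≈824173.2 (right), 4–1 at easting≈826475.8 (right) → 2 crossings.
Cove: 2–3 at easting≈821857.7 (right), 6–7 at easting≈803125.4 (left) → 1 crossing.
Hollow: 1–2 at easting≈838578.0 (right), 2–3 at easting≈831659.0 (right) → 2 crossings.
Only Cove has an odd count, so the point is inside Cove.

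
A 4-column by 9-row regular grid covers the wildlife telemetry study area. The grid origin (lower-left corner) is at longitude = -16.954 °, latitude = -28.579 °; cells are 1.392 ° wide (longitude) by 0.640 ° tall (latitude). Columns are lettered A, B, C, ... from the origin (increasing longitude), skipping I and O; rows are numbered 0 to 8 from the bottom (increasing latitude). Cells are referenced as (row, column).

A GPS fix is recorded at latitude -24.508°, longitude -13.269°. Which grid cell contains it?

(6, C)

Column index: ⌊(-13.269 − -16.954) / 1.392⌋ = ⌊2.647⌋ = 2 → column C
Row offset from origin: ⌊(-24.508 − -28.579) / 0.640⌋ = ⌊6.361⌋ = 6 → row 6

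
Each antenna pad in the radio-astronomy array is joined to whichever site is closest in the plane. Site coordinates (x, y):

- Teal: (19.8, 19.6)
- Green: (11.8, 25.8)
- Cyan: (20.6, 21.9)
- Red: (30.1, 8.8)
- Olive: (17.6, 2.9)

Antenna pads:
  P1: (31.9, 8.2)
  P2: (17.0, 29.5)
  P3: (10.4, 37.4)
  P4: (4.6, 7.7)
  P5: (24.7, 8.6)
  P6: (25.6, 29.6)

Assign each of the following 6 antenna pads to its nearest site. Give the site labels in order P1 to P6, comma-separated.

Red, Green, Green, Olive, Red, Cyan

P1 → Red (d²=3.60)
P2 → Green (d²=40.73)
P3 → Green (d²=136.52)
P4 → Olive (d²=192.04)
P5 → Red (d²=29.20)
P6 → Cyan (d²=84.29)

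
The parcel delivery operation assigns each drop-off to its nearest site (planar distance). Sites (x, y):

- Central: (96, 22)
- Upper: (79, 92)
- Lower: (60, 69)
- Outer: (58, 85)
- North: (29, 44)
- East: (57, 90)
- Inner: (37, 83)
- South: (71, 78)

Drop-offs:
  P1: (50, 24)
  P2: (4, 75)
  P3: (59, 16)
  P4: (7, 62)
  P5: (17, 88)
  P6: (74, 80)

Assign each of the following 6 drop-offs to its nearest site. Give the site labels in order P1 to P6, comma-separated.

North, Inner, Central, North, Inner, South

P1 → North (d²=841.00)
P2 → Inner (d²=1153.00)
P3 → Central (d²=1405.00)
P4 → North (d²=808.00)
P5 → Inner (d²=425.00)
P6 → South (d²=13.00)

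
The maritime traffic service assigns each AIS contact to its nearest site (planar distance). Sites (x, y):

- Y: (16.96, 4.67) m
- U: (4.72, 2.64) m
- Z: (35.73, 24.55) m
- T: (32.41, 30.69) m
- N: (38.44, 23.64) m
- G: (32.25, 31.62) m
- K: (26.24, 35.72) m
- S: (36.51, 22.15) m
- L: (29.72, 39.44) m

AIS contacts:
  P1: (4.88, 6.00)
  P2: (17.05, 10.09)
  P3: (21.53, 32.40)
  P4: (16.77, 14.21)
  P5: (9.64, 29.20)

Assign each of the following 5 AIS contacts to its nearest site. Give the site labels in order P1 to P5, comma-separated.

U, Y, K, Y, K

P1 → U (d²=11.32)
P2 → Y (d²=29.38)
P3 → K (d²=33.21)
P4 → Y (d²=91.05)
P5 → K (d²=318.07)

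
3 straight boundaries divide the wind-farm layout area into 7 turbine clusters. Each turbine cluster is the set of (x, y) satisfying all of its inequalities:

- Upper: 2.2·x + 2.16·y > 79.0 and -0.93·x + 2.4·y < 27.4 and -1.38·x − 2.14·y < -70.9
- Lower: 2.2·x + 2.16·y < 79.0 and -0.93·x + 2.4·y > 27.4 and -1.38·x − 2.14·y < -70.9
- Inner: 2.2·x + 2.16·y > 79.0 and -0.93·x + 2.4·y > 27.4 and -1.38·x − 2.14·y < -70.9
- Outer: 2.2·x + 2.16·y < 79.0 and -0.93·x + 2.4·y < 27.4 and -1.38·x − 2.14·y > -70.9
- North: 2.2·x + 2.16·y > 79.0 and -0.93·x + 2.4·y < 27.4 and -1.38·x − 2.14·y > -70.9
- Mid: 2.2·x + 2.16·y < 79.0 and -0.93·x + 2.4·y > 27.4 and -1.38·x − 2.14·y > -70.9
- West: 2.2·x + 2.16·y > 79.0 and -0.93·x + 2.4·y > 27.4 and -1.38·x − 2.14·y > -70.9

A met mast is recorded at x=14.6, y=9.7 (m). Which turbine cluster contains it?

Outer

2.2·14.6 + 2.16·9.7 = 53.072, which is < 79.0
-0.93·14.6 + 2.4·9.7 = 9.702, which is < 27.4
-1.38·14.6 − 2.14·9.7 = -40.906, which is > -70.9
This sign pattern matches Outer.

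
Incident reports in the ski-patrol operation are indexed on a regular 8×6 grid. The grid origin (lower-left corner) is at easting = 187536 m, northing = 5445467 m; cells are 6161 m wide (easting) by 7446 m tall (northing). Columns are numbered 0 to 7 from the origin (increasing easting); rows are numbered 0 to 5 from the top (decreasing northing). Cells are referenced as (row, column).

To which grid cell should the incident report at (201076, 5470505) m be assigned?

(2, 2)

Column index: ⌊(201076 − 187536) / 6161⌋ = ⌊2.198⌋ = 2
Row offset from origin: ⌊(5470505 − 5445467) / 7446⌋ = ⌊3.363⌋ = 3 → row 2 (counted from top)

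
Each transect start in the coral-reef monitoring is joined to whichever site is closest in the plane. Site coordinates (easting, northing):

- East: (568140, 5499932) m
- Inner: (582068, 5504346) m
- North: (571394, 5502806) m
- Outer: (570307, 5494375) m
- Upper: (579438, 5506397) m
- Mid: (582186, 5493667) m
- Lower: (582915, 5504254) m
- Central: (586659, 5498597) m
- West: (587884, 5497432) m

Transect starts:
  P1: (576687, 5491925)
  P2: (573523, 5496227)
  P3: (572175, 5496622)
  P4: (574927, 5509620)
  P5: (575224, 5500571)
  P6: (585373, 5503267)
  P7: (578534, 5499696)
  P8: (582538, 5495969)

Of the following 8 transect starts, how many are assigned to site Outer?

P1 → Mid
P2 → Outer
P3 → Outer
P4 → Upper
P5 → North
P6 → Lower
P7 → Inner
P8 → Mid
2 of the 8 go to Outer.

2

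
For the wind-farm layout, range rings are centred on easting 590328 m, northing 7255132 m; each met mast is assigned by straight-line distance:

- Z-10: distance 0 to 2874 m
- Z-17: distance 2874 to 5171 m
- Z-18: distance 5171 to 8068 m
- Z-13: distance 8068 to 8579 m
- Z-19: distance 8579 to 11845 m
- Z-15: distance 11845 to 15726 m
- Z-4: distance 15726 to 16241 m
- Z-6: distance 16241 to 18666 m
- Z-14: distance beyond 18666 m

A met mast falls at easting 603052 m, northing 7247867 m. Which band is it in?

Z-15

Distance = √((603052−590328)² + (7247867−7255132)²) = √(161900176.000 + 52780225.000) = 14651.976 m.
11845 ≤ 14651.976 < 15726 → Z-15.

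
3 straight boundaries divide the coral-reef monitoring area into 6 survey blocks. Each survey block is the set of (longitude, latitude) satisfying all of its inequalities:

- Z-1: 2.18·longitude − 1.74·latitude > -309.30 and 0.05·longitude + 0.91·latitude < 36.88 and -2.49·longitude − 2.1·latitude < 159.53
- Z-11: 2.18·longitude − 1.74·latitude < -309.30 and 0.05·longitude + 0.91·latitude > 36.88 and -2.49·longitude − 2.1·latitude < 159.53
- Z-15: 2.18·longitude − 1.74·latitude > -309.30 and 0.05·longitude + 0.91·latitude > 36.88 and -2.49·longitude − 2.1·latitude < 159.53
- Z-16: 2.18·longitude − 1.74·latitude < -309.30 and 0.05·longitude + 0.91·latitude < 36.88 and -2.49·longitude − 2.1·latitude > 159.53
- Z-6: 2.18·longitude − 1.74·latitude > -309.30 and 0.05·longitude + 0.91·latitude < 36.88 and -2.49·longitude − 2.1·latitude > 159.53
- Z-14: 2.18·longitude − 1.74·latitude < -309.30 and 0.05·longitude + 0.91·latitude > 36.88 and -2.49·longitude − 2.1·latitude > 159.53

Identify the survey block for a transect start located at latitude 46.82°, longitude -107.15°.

2.18·-107.15 − 1.74·46.82 = -315.054, which is < -309.30
0.05·-107.15 + 0.91·46.82 = 37.249, which is > 36.88
-2.49·-107.15 − 2.1·46.82 = 168.482, which is > 159.53
This sign pattern matches Z-14.

Z-14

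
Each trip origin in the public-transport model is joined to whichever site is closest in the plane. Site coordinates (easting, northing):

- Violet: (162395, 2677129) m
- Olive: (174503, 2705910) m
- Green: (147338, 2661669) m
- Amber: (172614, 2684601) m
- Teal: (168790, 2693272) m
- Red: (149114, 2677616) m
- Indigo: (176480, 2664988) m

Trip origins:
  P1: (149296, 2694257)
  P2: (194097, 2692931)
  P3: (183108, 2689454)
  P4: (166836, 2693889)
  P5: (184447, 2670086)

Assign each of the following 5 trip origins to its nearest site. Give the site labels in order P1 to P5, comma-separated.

Red, Amber, Amber, Teal, Indigo

P1 → Red (d²=276956005.00)
P2 → Amber (d²=530908189.00)
P3 → Amber (d²=133675645.00)
P4 → Teal (d²=4198805.00)
P5 → Indigo (d²=89462693.00)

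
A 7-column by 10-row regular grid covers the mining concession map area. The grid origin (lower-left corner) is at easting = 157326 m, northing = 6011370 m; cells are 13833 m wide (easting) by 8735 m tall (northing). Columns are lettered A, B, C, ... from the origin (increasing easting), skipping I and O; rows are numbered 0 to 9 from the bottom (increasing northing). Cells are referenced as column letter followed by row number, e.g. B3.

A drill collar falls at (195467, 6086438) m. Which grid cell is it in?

C8

Column index: ⌊(195467 − 157326) / 13833⌋ = ⌊2.757⌋ = 2 → column C
Row offset from origin: ⌊(6086438 − 6011370) / 8735⌋ = ⌊8.594⌋ = 8 → row 8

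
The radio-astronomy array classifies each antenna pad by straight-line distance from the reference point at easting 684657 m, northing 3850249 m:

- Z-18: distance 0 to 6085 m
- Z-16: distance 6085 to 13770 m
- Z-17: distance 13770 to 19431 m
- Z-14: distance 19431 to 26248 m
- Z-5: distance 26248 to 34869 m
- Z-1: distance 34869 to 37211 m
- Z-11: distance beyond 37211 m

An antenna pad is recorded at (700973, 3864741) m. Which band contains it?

Z-14

Distance = √((700973−684657)² + (3864741−3850249)²) = √(266211856.000 + 210018064.000) = 21822.693 m.
19431 ≤ 21822.693 < 26248 → Z-14.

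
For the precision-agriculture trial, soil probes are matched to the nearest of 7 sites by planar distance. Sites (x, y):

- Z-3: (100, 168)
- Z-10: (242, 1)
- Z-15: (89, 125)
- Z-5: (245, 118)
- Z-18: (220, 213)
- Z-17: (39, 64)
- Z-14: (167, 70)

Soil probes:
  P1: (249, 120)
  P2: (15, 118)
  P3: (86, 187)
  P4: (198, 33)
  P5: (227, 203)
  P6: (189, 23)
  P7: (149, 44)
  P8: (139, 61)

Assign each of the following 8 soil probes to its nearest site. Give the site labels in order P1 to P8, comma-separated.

P1 → Z-5 (d²=20.00)
P2 → Z-17 (d²=3492.00)
P3 → Z-3 (d²=557.00)
P4 → Z-14 (d²=2330.00)
P5 → Z-18 (d²=149.00)
P6 → Z-14 (d²=2693.00)
P7 → Z-14 (d²=1000.00)
P8 → Z-14 (d²=865.00)

Z-5, Z-17, Z-3, Z-14, Z-18, Z-14, Z-14, Z-14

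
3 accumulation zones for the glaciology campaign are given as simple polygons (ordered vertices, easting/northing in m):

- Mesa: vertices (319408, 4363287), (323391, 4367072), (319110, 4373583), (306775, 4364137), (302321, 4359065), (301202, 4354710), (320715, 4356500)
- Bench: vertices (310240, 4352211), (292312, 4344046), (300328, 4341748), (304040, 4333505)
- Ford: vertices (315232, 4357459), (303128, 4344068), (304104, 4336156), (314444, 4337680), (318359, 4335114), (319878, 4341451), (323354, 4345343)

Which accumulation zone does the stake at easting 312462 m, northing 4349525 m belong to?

Ford

Cast a ray rightward from (312462, 4349525). For each polygon, the edges (by vertex number in listed order) whose endpoints lie on opposite sides of northing = 4349525, where each meets that height, and whether that is right or left of the point:
Mesa: no edge straddles that height → 0 crossings.
Bench: 1–2 at easting≈304342.3 (left), 4–1 at easting≈309349.7 (left) → 0 crossings.
Ford: 1–2 at easting≈308060.5 (left), 7–1 at easting≈320550.6 (right) → 1 crossing.
Only Ford has an odd count, so the point is inside Ford.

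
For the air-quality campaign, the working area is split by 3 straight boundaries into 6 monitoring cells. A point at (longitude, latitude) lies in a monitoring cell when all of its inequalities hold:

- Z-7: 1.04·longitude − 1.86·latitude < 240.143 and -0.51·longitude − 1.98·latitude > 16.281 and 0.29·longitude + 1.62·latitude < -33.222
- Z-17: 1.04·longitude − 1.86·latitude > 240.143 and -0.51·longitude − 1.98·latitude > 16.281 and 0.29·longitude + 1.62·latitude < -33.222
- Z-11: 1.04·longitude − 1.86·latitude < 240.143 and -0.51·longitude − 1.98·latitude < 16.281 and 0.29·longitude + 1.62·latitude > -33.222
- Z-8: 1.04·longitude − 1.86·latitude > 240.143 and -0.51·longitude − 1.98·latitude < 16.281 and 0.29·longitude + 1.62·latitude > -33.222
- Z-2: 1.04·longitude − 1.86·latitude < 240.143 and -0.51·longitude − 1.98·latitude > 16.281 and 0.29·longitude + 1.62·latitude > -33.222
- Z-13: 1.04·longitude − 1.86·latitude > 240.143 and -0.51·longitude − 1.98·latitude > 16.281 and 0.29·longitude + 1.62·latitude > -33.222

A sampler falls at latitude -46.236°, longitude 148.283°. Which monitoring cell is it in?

Z-8

1.04·148.283 − 1.86·-46.236 = 240.213, which is > 240.143
-0.51·148.283 − 1.98·-46.236 = 15.923, which is < 16.281
0.29·148.283 + 1.62·-46.236 = -31.900, which is > -33.222
This sign pattern matches Z-8.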